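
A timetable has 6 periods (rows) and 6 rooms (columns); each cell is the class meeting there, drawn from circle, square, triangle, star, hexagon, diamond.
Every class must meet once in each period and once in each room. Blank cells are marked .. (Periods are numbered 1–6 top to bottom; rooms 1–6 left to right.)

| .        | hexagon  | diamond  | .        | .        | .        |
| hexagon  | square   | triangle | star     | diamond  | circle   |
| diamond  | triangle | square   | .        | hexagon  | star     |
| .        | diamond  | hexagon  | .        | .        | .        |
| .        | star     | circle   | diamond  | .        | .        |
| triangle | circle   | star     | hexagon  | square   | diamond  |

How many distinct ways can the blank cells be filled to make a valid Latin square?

Period 1, room 1: eliminating its period and room leaves {circle, square, star}.
Period 1, room 4: eliminating its period and room leaves {circle, square, triangle}.
Period 1, room 5: eliminating its period and room leaves {circle, triangle, star}.
Period 1, room 6: eliminating its period and room leaves {square, triangle}.
Period 3, room 4: eliminating its period and room leaves {circle}.
Period 4, room 1: eliminating its period and room leaves {circle, square, star}.
Period 4, room 4: eliminating its period and room leaves {circle, square, triangle}.
Period 4, room 5: eliminating its period and room leaves {circle, triangle, star}.
Period 4, room 6: eliminating its period and room leaves {square, triangle}.
Period 5, room 1: eliminating its period and room leaves {square}.
Period 5, room 5: eliminating its period and room leaves {triangle}.
Period 5, room 6: eliminating its period and room leaves {square, triangle, hexagon}.
Enumerating the assignments across these blanks that avoid any period or room repeat gives 4 completions.

4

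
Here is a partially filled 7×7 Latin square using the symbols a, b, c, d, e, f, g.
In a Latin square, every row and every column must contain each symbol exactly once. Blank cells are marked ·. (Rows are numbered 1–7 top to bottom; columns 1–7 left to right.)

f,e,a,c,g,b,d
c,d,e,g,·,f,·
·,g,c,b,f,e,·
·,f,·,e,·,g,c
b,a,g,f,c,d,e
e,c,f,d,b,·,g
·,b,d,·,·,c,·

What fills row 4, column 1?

Row 2, column 5: row 2 has {c, d, e, f, g} and column 5 has {b, c, f, g}, leaving only a.
Row 2, column 7: row 2 has {a, c, d, e, f, g} and column 7 has {c, d, e, g}, leaving only b.
Row 3, column 7: row 3 has {b, c, e, f, g} and column 7 has {b, c, d, e, g}, leaving only a.
Row 3, column 1: row 3 has {a, b, c, e, f, g} and column 1 has {b, c, e, f}, leaving only d.
Row 4 already has {c, e, f, g} and column 1 already has {b, c, d, e, f}, so row 4, column 1 must be a.

a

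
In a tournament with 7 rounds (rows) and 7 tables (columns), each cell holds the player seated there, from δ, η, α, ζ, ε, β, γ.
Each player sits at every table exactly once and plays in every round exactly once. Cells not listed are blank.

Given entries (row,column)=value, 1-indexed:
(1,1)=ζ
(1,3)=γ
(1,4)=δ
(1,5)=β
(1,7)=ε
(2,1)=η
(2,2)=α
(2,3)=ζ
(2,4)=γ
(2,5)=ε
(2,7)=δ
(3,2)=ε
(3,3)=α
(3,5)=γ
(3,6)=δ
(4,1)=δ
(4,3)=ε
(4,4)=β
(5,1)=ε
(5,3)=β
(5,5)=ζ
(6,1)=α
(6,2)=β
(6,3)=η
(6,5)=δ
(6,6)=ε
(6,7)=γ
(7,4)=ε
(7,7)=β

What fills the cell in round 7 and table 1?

γ

Round 7 already has {ε, β} and table 1 already has {δ, η, α, ζ, ε}, so round 7, table 1 must be γ.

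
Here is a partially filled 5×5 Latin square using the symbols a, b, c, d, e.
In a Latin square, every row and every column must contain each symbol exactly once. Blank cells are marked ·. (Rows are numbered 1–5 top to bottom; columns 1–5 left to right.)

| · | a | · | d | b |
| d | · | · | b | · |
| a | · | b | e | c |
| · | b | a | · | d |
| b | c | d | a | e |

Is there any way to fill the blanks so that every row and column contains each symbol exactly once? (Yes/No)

No row or column among the givens repeats a symbol, and propagating forced cells runs into no contradiction.
One valid completion exists (for instance, c a e d b / d e c b a / a d b e c / e b a c d / b c d a e).

Yes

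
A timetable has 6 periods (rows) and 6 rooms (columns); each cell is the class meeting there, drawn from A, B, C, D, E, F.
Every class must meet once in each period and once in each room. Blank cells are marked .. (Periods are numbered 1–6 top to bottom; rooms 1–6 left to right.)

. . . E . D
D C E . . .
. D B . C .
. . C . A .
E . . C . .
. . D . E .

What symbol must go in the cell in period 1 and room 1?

Period 1, room 1 is narrowed to {A, B, C, F}.
If it were A, then period 1, room 5 would be left with no valid symbol.
If it were B, then period 1, room 3 would be left with no valid symbol.
If it were F, then period 1, room 5 would be left with no valid symbol.
So period 1, room 1 must be C.

C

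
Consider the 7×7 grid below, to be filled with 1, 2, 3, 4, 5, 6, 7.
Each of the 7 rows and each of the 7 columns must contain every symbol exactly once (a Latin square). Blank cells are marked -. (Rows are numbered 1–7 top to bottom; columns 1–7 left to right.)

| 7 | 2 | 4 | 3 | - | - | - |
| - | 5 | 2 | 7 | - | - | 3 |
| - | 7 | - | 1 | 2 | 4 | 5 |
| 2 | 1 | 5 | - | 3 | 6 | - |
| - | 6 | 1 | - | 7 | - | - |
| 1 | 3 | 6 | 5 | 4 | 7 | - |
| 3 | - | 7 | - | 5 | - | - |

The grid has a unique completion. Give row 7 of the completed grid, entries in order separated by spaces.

3 4 7 6 5 2 1

Row 7, column 2: row 7 has {3, 5, 7} and column 2 has {1, 2, 3, 5, 6, 7}, leaving only 4.
Row 2, column 6: row 2 has {2, 3, 5, 7} and column 6 has {4, 6, 7}, leaving only 1.
Row 7, column 6: row 7 has {3, 4, 5, 7} and column 6 has {1, 4, 6, 7}, leaving only 2.
Row 7, column 4: row 7 has {2, 3, 4, 5, 7} and column 4 has {1, 3, 5, 7}, leaving only 6.
Row 7, column 7: row 7 has {2, 3, 4, 5, 6, 7} and column 7 has {3, 5}, leaving only 1.
So row 7 reads: 3 4 7 6 5 2 1.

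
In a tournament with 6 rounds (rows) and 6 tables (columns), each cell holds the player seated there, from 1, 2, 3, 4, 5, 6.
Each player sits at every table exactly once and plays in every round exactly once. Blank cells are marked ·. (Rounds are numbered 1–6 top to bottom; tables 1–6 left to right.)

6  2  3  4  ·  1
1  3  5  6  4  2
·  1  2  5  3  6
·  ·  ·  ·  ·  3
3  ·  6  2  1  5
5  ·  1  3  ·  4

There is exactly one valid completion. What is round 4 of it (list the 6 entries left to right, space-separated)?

Round 4, table 3: round 4 has {3} and table 3 has {1, 2, 3, 5, 6}, leaving only 4.
Round 4, table 1: round 4 has {3, 4} and table 1 has {1, 3, 5, 6}, leaving only 2.
Round 4, table 4: round 4 has {2, 3, 4} and table 4 has {2, 3, 4, 5, 6}, leaving only 1.
Round 1, table 5: round 1 has {1, 2, 3, 4, 6} and table 5 has {1, 3, 4}, leaving only 5.
Round 4, table 5: round 4 has {1, 2, 3, 4} and table 5 has {1, 3, 4, 5}, leaving only 6.
Round 4, table 2: round 4 has {1, 2, 3, 4, 6} and table 2 has {1, 2, 3}, leaving only 5.
So round 4 reads: 2 5 4 1 6 3.

2 5 4 1 6 3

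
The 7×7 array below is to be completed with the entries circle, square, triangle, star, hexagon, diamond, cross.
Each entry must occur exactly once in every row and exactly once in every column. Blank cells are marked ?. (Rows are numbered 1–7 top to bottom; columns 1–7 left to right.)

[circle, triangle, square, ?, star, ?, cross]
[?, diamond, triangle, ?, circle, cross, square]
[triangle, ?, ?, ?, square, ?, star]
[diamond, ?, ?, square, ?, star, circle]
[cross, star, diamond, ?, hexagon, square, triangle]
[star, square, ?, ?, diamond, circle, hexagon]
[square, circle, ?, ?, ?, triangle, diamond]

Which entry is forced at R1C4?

diamond

Row 2, column 1: row 2 has {circle, square, triangle, diamond, cross} and column 1 has {circle, square, triangle, star, diamond, cross}, leaving only hexagon.
Row 2, column 4: row 2 has {circle, square, triangle, hexagon, diamond, cross} and column 4 has {square}, leaving only star.
Row 5, column 4: row 5 has {square, triangle, star, hexagon, diamond, cross} and column 4 has {square, star}, leaving only circle.
Row 6, column 3: row 6 has {circle, square, star, hexagon, diamond} and column 3 has {square, triangle, diamond}, leaving only cross.
Row 4, column 3: row 4 has {circle, square, star, diamond} and column 3 has {square, triangle, diamond, cross}, leaving only hexagon.
Row 3, column 3: row 3 has {square, triangle, star} and column 3 has {square, triangle, hexagon, diamond, cross}, leaving only circle.
Row 4, column 2: row 4 has {circle, square, star, hexagon, diamond} and column 2 has {circle, square, triangle, star, diamond}, leaving only cross.
Row 3, column 2: row 3 has {circle, square, triangle, star} and column 2 has {circle, square, triangle, star, diamond, cross}, leaving only hexagon.
Row 3, column 6: row 3 has {circle, square, triangle, star, hexagon} and column 6 has {circle, square, triangle, star, cross}, leaving only diamond.
Row 1, column 6: row 1 has {circle, square, triangle, star, cross} and column 6 has {circle, square, triangle, star, diamond, cross}, leaving only hexagon.
Row 1 already has {circle, square, triangle, star, hexagon, cross} and column 4 already has {circle, square, star}, so row 1, column 4 must be diamond.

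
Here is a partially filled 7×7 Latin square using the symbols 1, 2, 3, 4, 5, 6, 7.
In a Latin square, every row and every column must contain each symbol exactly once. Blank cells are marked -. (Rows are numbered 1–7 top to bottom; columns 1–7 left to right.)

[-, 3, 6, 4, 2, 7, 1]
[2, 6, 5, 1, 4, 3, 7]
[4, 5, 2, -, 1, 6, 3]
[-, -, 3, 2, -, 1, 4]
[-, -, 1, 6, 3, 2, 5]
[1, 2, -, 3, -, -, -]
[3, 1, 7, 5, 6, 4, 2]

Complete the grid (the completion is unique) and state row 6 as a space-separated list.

Row 6, column 3: row 6 has {1, 2, 3} and column 3 has {1, 2, 3, 5, 6, 7}, leaving only 4.
Row 6, column 6: row 6 has {1, 2, 3, 4} and column 6 has {1, 2, 3, 4, 6, 7}, leaving only 5.
Row 6, column 5: row 6 has {1, 2, 3, 4, 5} and column 5 has {1, 2, 3, 4, 6}, leaving only 7.
Row 6, column 7: row 6 has {1, 2, 3, 4, 5, 7} and column 7 has {1, 2, 3, 4, 5, 7}, leaving only 6.
So row 6 reads: 1 2 4 3 7 5 6.

1 2 4 3 7 5 6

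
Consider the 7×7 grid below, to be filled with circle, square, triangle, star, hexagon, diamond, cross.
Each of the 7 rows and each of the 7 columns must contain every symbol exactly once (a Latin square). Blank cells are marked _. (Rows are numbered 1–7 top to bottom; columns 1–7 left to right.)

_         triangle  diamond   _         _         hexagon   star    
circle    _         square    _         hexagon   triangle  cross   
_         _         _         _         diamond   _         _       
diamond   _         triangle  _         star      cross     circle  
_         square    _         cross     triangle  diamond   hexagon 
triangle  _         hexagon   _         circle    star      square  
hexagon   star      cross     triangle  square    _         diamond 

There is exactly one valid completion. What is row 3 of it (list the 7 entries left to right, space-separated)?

cross circle star hexagon diamond square triangle

Row 3, column 7: row 3 has {diamond} and column 7 has {circle, square, star, hexagon, diamond, cross}, leaving only triangle.
Row 1, column 5: row 1 has {triangle, star, hexagon, diamond} and column 5 has {circle, square, triangle, star, hexagon, diamond}, leaving only cross.
Row 1, column 1: row 1 has {triangle, star, hexagon, diamond, cross} and column 1 has {circle, triangle, hexagon, diamond}, leaving only square.
Row 1, column 4: row 1 has {square, triangle, star, hexagon, diamond, cross} and column 4 has {triangle, cross}, leaving only circle.
Row 2, column 2: row 2 has {circle, square, triangle, hexagon, cross} and column 2 has {square, triangle, star}, leaving only diamond.
Row 2, column 4: row 2 has {circle, square, triangle, hexagon, diamond, cross} and column 4 has {circle, triangle, cross}, leaving only star.
Row 4, column 2: row 4 has {circle, triangle, star, diamond, cross} and column 2 has {square, triangle, star, diamond}, leaving only hexagon.
Row 4, column 4: row 4 has {circle, triangle, star, hexagon, diamond, cross} and column 4 has {circle, triangle, star, cross}, leaving only square.
Row 3, column 4: row 3 has {triangle, diamond} and column 4 has {circle, square, triangle, star, cross}, leaving only hexagon.
Row 5, column 1: row 5 has {square, triangle, hexagon, diamond, cross} and column 1 has {circle, square, triangle, hexagon, diamond}, leaving only star.
Row 3, column 1: row 3 has {triangle, hexagon, diamond} and column 1 has {circle, square, triangle, star, hexagon, diamond}, leaving only cross.
Row 3, column 2: row 3 has {triangle, hexagon, diamond, cross} and column 2 has {square, triangle, star, hexagon, diamond}, leaving only circle.
Row 3, column 3: row 3 has {circle, triangle, hexagon, diamond, cross} and column 3 has {square, triangle, hexagon, diamond, cross}, leaving only star.
Row 3, column 6: row 3 has {circle, triangle, star, hexagon, diamond, cross} and column 6 has {triangle, star, hexagon, diamond, cross}, leaving only square.
So row 3 reads: cross circle star hexagon diamond square triangle.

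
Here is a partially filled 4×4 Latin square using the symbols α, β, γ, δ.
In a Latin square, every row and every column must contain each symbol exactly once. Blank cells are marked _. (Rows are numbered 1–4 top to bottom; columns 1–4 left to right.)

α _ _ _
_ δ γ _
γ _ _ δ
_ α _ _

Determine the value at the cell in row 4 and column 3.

Row 2, column 1: row 2 has {γ, δ} and column 1 has {α, γ}, leaving only β.
Row 2, column 4: row 2 has {β, γ, δ} and column 4 has {δ}, leaving only α.
Row 3, column 2: row 3 has {γ, δ} and column 2 has {α, δ}, leaving only β.
Row 1, column 2: row 1 has {α} and column 2 has {α, β, δ}, leaving only γ.
Row 1, column 4: row 1 has {α, γ} and column 4 has {α, δ}, leaving only β.
Row 1, column 3: row 1 has {α, β, γ} and column 3 has {γ}, leaving only δ.
Row 4 already has {α} and column 3 already has {γ, δ}, so row 4, column 3 must be β.

β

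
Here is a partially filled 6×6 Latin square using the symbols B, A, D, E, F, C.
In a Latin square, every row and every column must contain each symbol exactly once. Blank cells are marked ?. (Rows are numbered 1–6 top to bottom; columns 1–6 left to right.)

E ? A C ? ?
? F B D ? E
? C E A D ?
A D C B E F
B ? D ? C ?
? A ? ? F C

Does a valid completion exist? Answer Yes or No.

Row 6, column 3: row 6 together with column 3 already contain {B, A, D, E, F, C} — every symbol — so nothing can go there. The grid has no valid completion.

No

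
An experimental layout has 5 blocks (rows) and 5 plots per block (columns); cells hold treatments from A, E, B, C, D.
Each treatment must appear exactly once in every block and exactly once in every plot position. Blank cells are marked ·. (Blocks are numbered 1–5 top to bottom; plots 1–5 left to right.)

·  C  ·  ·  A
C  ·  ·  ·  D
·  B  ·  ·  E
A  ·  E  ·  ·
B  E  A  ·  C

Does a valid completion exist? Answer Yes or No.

Yes

No block or plot among the givens repeats a symbol, and propagating forced cells runs into no contradiction.
One valid completion exists (for instance, E C D B A / C A B E D / D B C A E / A D E C B / B E A D C).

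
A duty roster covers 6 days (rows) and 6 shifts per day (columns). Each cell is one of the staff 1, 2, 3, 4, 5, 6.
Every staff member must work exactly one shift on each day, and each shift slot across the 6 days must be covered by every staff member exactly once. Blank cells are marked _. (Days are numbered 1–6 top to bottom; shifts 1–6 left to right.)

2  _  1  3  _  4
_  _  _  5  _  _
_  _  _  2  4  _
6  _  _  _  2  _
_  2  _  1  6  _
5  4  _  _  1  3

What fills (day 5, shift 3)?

4

Day 1, shift 5: day 1 has {1, 2, 3, 4} and shift 5 has {1, 2, 4, 6}, leaving only 5.
Day 1, shift 2: day 1 has {1, 2, 3, 4, 5} and shift 2 has {2, 4}, leaving only 6.
Day 2, shift 5: day 2 has {5} and shift 5 has {1, 2, 4, 5, 6}, leaving only 3.
Day 2, shift 2: day 2 has {3, 5} and shift 2 has {2, 4, 6}, leaving only 1.
Day 2, shift 1: day 2 has {1, 3, 5} and shift 1 has {2, 5, 6}, leaving only 4.
Day 4, shift 4: day 4 has {2, 6} and shift 4 has {1, 2, 3, 5}, leaving only 4.
Day 5, shift 1: day 5 has {1, 2, 6} and shift 1 has {2, 4, 5, 6}, leaving only 3.
Day 3, shift 1: day 3 has {2, 4} and shift 1 has {2, 3, 4, 5, 6}, leaving only 1.
Day 5, shift 6: day 5 has {1, 2, 3, 6} and shift 6 has {3, 4}, leaving only 5.
Day 5 already has {1, 2, 3, 5, 6} and shift 3 already has {1}, so day 5, shift 3 must be 4.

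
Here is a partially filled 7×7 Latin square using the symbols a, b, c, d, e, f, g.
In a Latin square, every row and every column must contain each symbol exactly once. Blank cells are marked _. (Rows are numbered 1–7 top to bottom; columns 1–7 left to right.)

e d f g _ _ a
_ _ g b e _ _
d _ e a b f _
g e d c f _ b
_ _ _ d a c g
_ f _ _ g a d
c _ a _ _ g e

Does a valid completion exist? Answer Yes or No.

Row 4, column 6: row 4 together with column 6 already contain {a, b, c, d, e, f, g} — every symbol — so nothing can go there. The grid has no valid completion.

No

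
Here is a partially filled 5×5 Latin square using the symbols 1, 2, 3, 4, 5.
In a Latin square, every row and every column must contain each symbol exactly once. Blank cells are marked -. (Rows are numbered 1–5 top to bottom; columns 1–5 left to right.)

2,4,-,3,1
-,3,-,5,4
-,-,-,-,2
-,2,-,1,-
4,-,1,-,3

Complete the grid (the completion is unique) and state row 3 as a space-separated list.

5 1 3 4 2

Row 3, column 4: row 3 has {2} and column 4 has {1, 3, 5}, leaving only 4.
Row 1, column 3: row 1 has {1, 2, 3, 4} and column 3 has {1}, leaving only 5.
Row 3, column 3: row 3 has {2, 4} and column 3 has {1, 5}, leaving only 3.
Row 2, column 1: row 2 has {3, 4, 5} and column 1 has {2, 4}, leaving only 1.
Row 3, column 1: row 3 has {2, 3, 4} and column 1 has {1, 2, 4}, leaving only 5.
Row 3, column 2: row 3 has {2, 3, 4, 5} and column 2 has {2, 3, 4}, leaving only 1.
So row 3 reads: 5 1 3 4 2.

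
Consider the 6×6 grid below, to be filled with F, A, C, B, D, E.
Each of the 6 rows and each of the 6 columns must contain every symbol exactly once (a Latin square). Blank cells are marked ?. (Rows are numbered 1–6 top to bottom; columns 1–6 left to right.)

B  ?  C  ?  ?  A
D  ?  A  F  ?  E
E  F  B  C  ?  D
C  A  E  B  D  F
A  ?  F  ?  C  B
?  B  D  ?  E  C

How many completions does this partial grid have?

2

Row 1, column 2: eliminating its row and column leaves {D, E}.
Row 1, column 4: eliminating its row and column leaves {D, E}.
Row 1, column 5: eliminating its row and column leaves {F}.
Row 2, column 2: eliminating its row and column leaves {C}.
Row 2, column 5: eliminating its row and column leaves {B}.
Row 3, column 5: eliminating its row and column leaves {A}.
Row 5, column 2: eliminating its row and column leaves {D, E}.
Row 5, column 4: eliminating its row and column leaves {D, E}.
Row 6, column 1: eliminating its row and column leaves {F}.
Row 6, column 4: eliminating its row and column leaves {A}.
Enumerating the assignments across these blanks that avoid any row or column repeat gives 2 completions.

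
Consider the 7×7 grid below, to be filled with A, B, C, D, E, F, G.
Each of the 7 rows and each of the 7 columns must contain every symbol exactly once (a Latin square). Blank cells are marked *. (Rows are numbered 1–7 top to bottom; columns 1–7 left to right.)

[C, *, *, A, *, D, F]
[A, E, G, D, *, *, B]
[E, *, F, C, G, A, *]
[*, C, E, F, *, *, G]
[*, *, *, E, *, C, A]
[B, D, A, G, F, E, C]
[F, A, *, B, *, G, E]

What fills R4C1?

D

Row 4 already has {C, E, F, G} and column 1 already has {A, B, C, E, F}, so row 4, column 1 must be D.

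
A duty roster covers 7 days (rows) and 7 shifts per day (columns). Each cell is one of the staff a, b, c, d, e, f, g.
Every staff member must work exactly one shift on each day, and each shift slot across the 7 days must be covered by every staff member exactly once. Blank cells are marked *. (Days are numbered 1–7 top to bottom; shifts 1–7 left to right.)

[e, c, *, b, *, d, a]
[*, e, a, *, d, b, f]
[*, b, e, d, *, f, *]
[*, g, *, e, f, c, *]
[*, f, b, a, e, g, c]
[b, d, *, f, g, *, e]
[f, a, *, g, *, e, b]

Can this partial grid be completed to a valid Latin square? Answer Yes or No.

Day 1, shift 5: day 1 together with shift 5 already contain {a, b, c, d, e, f, g} — every symbol — so nothing can go there. The grid has no valid completion.

No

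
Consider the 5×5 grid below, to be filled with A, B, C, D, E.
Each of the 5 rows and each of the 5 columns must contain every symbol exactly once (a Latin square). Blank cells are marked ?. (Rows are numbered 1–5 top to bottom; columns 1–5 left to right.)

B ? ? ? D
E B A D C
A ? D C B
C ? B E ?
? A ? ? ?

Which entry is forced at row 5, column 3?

C

Row 1, column 4: row 1 has {B, D} and column 4 has {C, D, E}, leaving only A.
Row 3, column 2: row 3 has {A, B, C, D} and column 2 has {A, B}, leaving only E.
Row 1, column 2: row 1 has {A, B, D} and column 2 has {A, B, E}, leaving only C.
Row 1, column 3: row 1 has {A, B, C, D} and column 3 has {A, B, D}, leaving only E.
Row 5 already has {A} and column 3 already has {A, B, D, E}, so row 5, column 3 must be C.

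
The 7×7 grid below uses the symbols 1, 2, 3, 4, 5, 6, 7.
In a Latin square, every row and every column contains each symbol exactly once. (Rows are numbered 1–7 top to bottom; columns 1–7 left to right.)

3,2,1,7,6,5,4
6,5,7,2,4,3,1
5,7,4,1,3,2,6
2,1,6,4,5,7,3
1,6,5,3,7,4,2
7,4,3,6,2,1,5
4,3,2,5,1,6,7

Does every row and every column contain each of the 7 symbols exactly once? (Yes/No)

Each row is a permutation of the 7 symbols, and so is each column.

Yes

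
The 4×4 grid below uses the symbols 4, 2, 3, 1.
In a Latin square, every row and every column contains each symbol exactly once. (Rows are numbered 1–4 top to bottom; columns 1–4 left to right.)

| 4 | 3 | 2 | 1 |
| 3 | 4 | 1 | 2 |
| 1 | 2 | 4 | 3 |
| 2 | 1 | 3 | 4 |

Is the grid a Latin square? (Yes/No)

Each row is a permutation of the 4 symbols, and so is each column.

Yes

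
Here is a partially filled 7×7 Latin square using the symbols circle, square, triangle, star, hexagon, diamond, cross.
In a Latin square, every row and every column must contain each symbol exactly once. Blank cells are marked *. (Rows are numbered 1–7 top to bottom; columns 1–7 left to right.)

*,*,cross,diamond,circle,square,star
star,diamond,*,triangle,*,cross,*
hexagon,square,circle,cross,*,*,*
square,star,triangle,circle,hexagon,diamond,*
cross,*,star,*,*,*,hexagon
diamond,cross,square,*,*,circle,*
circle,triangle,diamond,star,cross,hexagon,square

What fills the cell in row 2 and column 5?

square

Row 2 already has {triangle, star, diamond, cross} and column 5 already has {circle, hexagon, cross}, so row 2, column 5 must be square.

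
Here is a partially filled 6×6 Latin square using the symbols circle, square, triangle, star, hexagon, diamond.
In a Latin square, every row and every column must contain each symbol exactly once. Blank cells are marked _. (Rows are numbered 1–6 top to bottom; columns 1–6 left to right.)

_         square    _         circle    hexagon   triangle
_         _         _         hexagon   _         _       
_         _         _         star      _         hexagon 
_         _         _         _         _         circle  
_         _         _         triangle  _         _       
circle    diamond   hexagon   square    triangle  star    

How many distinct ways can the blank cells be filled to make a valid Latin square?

50

Row 1, column 1: eliminating its row and column leaves {star, diamond}.
Row 1, column 3: eliminating its row and column leaves {star, diamond}.
Row 2, column 1: eliminating its row and column leaves {square, triangle, star, diamond}.
Row 2, column 2: eliminating its row and column leaves {circle, triangle, star}.
Row 2, column 3: eliminating its row and column leaves {circle, square, triangle, star, diamond}.
Row 2, column 5: eliminating its row and column leaves {circle, square, star, diamond}.
Row 2, column 6: eliminating its row and column leaves {square, diamond}.
Row 3, column 1: eliminating its row and column leaves {square, triangle, diamond}.
Row 3, column 2: eliminating its row and column leaves {circle, triangle}.
Row 3, column 3: eliminating its row and column leaves {circle, square, triangle, diamond}.
Row 3, column 5: eliminating its row and column leaves {circle, square, diamond}.
Row 4, column 1: eliminating its row and column leaves {square, triangle, star, hexagon, diamond}.
Row 4, column 2: eliminating its row and column leaves {triangle, star, hexagon}.
Row 4, column 3: eliminating its row and column leaves {square, triangle, star, diamond}.
Row 4, column 4: eliminating its row and column leaves {diamond}.
Row 4, column 5: eliminating its row and column leaves {square, star, diamond}.
Row 5, column 1: eliminating its row and column leaves {square, star, hexagon, diamond}.
Row 5, column 2: eliminating its row and column leaves {circle, star, hexagon}.
Row 5, column 3: eliminating its row and column leaves {circle, square, star, diamond}.
Row 5, column 5: eliminating its row and column leaves {circle, square, star, diamond}.
Row 5, column 6: eliminating its row and column leaves {square, diamond}.
Enumerating the assignments across these blanks that avoid any row or column repeat gives 50 completions.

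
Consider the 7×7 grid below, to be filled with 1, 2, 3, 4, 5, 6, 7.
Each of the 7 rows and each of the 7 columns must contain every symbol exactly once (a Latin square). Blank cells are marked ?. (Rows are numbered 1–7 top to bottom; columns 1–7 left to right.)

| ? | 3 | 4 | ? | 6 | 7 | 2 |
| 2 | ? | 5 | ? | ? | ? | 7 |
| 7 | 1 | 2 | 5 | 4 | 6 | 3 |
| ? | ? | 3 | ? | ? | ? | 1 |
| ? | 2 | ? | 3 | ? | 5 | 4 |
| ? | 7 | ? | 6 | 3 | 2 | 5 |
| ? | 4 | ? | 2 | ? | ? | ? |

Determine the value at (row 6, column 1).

4

Row 1, column 4: row 1 has {2, 3, 4, 6, 7} and column 4 has {2, 3, 5, 6}, leaving only 1.
Row 1, column 1: row 1 has {1, 2, 3, 4, 6, 7} and column 1 has {2, 7}, leaving only 5.
Row 2, column 2: row 2 has {2, 5, 7} and column 2 has {1, 2, 3, 4, 7}, leaving only 6.
Row 2, column 4: row 2 has {2, 5, 6, 7} and column 4 has {1, 2, 3, 5, 6}, leaving only 4.
Row 2, column 5: row 2 has {2, 4, 5, 6, 7} and column 5 has {3, 4, 6}, leaving only 1.
Row 2, column 6: row 2 has {1, 2, 4, 5, 6, 7} and column 6 has {2, 5, 6, 7}, leaving only 3.
Row 4, column 2: row 4 has {1, 3} and column 2 has {1, 2, 3, 4, 6, 7}, leaving only 5.
Row 4, column 4: row 4 has {1, 3, 5} and column 4 has {1, 2, 3, 4, 5, 6}, leaving only 7.
Row 4, column 5: row 4 has {1, 3, 5, 7} and column 5 has {1, 3, 4, 6}, leaving only 2.
Row 4, column 6: row 4 has {1, 2, 3, 5, 7} and column 6 has {2, 3, 5, 6, 7}, leaving only 4.
Row 4, column 1: row 4 has {1, 2, 3, 4, 5, 7} and column 1 has {2, 5, 7}, leaving only 6.
Row 5, column 1: row 5 has {2, 3, 4, 5} and column 1 has {2, 5, 6, 7}, leaving only 1.
Row 6 already has {2, 3, 5, 6, 7} and column 1 already has {1, 2, 5, 6, 7}, so row 6, column 1 must be 4.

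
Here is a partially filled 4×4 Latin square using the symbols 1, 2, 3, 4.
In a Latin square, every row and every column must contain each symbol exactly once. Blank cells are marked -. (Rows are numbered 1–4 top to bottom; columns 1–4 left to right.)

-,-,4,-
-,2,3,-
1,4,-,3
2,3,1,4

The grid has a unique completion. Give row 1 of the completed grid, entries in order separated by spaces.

3 1 4 2

Row 1, column 1: row 1 has {4} and column 1 has {1, 2}, leaving only 3.
Row 1, column 2: row 1 has {3, 4} and column 2 has {2, 3, 4}, leaving only 1.
Row 1, column 4: row 1 has {1, 3, 4} and column 4 has {3, 4}, leaving only 2.
So row 1 reads: 3 1 4 2.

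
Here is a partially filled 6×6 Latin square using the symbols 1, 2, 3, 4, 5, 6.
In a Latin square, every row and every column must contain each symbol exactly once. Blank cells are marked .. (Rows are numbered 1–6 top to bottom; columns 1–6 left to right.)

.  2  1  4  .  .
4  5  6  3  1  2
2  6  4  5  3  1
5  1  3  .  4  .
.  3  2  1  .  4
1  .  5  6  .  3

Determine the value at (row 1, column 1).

3

Row 4, column 4: row 4 has {1, 3, 4, 5} and column 4 has {1, 3, 4, 5, 6}, leaving only 2.
Row 4, column 6: row 4 has {1, 2, 3, 4, 5} and column 6 has {1, 2, 3, 4}, leaving only 6.
Row 1, column 6: row 1 has {1, 2, 4} and column 6 has {1, 2, 3, 4, 6}, leaving only 5.
Row 1, column 5: row 1 has {1, 2, 4, 5} and column 5 has {1, 3, 4}, leaving only 6.
Row 1 already has {1, 2, 4, 5, 6} and column 1 already has {1, 2, 4, 5}, so row 1, column 1 must be 3.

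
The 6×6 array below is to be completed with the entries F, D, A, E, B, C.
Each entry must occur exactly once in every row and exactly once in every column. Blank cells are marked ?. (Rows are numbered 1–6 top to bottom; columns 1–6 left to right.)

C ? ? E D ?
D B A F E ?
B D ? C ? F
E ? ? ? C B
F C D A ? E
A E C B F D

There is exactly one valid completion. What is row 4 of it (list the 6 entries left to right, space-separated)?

Row 4, column 3: row 4 has {E, B, C} and column 3 has {D, A, C}, leaving only F.
Row 4, column 2: row 4 has {F, E, B, C} and column 2 has {D, E, B, C}, leaving only A.
Row 4, column 4: row 4 has {F, A, E, B, C} and column 4 has {F, A, E, B, C}, leaving only D.
So row 4 reads: E A F D C B.

E A F D C B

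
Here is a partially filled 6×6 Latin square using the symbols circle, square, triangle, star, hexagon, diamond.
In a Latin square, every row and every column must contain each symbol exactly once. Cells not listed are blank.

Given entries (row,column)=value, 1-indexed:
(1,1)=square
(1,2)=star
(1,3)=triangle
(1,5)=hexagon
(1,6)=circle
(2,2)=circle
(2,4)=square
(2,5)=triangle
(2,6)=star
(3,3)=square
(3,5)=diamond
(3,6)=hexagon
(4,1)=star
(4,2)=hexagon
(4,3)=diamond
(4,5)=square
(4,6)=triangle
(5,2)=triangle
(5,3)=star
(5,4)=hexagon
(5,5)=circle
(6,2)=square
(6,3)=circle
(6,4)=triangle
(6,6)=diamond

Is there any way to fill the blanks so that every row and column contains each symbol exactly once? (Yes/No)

Row 3, column 2: row 3 together with column 2 already contain {circle, square, triangle, star, hexagon, diamond} — every symbol — so nothing can go there. The grid has no valid completion.

No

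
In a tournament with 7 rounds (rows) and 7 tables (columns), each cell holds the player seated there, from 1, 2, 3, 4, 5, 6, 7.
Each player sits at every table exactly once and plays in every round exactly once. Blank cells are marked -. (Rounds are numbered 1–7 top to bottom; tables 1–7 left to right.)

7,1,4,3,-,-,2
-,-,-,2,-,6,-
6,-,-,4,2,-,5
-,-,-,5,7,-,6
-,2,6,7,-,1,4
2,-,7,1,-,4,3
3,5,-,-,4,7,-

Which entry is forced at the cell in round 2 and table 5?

1

Round 1, table 6: round 1 has {1, 2, 3, 4, 7} and table 6 has {1, 4, 6, 7}, leaving only 5.
Round 1, table 5: round 1 has {1, 2, 3, 4, 5, 7} and table 5 has {2, 4, 7}, leaving only 6.
Round 3, table 6: round 3 has {2, 4, 5, 6} and table 6 has {1, 4, 5, 6, 7}, leaving only 3.
Round 3, table 2: round 3 has {2, 3, 4, 5, 6} and table 2 has {1, 2, 5}, leaving only 7.
Round 3, table 3: round 3 has {2, 3, 4, 5, 6, 7} and table 3 has {4, 6, 7}, leaving only 1.
Round 4, table 6: round 4 has {5, 6, 7} and table 6 has {1, 3, 4, 5, 6, 7}, leaving only 2.
Round 4, table 3: round 4 has {2, 5, 6, 7} and table 3 has {1, 4, 6, 7}, leaving only 3.
Round 2, table 3: round 2 has {2, 6} and table 3 has {1, 3, 4, 6, 7}, leaving only 5.
Round 4, table 2: round 4 has {2, 3, 5, 6, 7} and table 2 has {1, 2, 5, 7}, leaving only 4.
Round 2, table 2: round 2 has {2, 5, 6} and table 2 has {1, 2, 4, 5, 7}, leaving only 3.
Round 2 already has {2, 3, 5, 6} and table 5 already has {2, 4, 6, 7}, so round 2, table 5 must be 1.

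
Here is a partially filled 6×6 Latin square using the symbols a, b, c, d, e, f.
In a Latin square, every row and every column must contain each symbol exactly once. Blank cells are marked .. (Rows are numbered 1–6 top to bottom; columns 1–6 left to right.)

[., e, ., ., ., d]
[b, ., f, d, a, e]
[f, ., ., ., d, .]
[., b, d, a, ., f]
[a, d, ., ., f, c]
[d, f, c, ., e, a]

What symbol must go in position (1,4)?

f

Row 1, column 1: row 1 has {d, e} and column 1 has {a, b, d, f}, leaving only c.
Row 1, column 5: row 1 has {c, d, e} and column 5 has {a, d, e, f}, leaving only b.
Row 1 already has {b, c, d, e} and column 4 already has {a, d}, so row 1, column 4 must be f.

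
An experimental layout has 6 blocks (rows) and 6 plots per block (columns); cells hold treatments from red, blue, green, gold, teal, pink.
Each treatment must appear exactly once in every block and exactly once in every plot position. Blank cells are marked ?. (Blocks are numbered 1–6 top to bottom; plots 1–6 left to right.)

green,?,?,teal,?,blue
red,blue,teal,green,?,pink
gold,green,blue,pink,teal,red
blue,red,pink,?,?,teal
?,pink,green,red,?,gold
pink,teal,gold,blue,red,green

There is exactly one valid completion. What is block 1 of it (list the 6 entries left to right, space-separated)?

Block 1, plot 2: block 1 has {blue, green, teal} and plot 2 has {red, blue, green, teal, pink}, leaving only gold.
Block 1, plot 3: block 1 has {blue, green, gold, teal} and plot 3 has {blue, green, gold, teal, pink}, leaving only red.
Block 1, plot 5: block 1 has {red, blue, green, gold, teal} and plot 5 has {red, teal}, leaving only pink.
So block 1 reads: green gold red teal pink blue.

green gold red teal pink blue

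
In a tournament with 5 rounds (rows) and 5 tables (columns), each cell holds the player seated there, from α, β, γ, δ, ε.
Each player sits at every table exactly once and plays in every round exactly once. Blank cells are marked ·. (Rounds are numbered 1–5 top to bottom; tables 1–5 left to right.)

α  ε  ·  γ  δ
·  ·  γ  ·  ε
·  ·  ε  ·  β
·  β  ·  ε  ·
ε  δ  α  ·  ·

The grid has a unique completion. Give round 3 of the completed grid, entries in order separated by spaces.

δ γ ε α β

Round 1, table 3: round 1 has {α, γ, δ, ε} and table 3 has {α, γ, ε}, leaving only β.
Round 2, table 2: round 2 has {γ, ε} and table 2 has {β, δ, ε}, leaving only α.
Round 3, table 2: round 3 has {β, ε} and table 2 has {α, β, δ, ε}, leaving only γ.
Round 3, table 1: round 3 has {β, γ, ε} and table 1 has {α, ε}, leaving only δ.
Round 3, table 4: round 3 has {β, γ, δ, ε} and table 4 has {γ, ε}, leaving only α.
So round 3 reads: δ γ ε α β.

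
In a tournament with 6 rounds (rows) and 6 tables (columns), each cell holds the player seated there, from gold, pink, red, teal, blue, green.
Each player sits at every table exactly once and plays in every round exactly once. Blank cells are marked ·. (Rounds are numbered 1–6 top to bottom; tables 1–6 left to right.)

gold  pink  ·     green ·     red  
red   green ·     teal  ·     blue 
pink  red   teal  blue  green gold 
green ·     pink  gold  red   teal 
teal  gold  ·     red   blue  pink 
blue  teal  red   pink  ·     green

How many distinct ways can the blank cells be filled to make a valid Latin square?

1

Round 1, table 3: eliminating its round and table leaves {blue}.
Round 1, table 5: eliminating its round and table leaves {teal}.
Round 2, table 3: eliminating its round and table leaves {gold}.
Round 2, table 5: eliminating its round and table leaves {gold, pink}.
Round 4, table 2: eliminating its round and table leaves {blue}.
Round 5, table 3: eliminating its round and table leaves {green}.
Round 6, table 5: eliminating its round and table leaves {gold}.
Only one assignment across all blanks avoids any round or table repeat, giving 1 completion.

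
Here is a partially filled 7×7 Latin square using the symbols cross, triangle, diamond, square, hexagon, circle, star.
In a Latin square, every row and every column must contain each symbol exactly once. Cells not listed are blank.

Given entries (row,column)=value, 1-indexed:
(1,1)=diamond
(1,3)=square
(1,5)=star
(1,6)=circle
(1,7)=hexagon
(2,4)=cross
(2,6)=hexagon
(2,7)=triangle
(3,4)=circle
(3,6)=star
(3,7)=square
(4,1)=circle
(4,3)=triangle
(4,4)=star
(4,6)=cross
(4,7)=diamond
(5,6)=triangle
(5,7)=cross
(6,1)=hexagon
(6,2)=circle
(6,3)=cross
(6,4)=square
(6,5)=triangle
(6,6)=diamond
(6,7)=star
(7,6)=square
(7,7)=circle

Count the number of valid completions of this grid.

20

Row 1, column 2: eliminating its row and column leaves {cross, triangle}.
Row 1, column 4: eliminating its row and column leaves {triangle}.
Row 2, column 1: eliminating its row and column leaves {square, star}.
Row 2, column 2: eliminating its row and column leaves {diamond, square, star}.
Row 2, column 3: eliminating its row and column leaves {diamond, circle, star}.
Row 2, column 5: eliminating its row and column leaves {diamond, square, circle}.
Row 3, column 1: eliminating its row and column leaves {cross, triangle}.
Row 3, column 2: eliminating its row and column leaves {cross, triangle, diamond, hexagon}.
Row 3, column 3: eliminating its row and column leaves {diamond, hexagon}.
Row 3, column 5: eliminating its row and column leaves {cross, diamond, hexagon}.
Row 4, column 2: eliminating its row and column leaves {square, hexagon}.
Row 4, column 5: eliminating its row and column leaves {square, hexagon}.
Row 5, column 1: eliminating its row and column leaves {square, star}.
Row 5, column 2: eliminating its row and column leaves {diamond, square, hexagon, star}.
Row 5, column 3: eliminating its row and column leaves {diamond, hexagon, circle, star}.
Row 5, column 4: eliminating its row and column leaves {diamond, hexagon}.
Row 5, column 5: eliminating its row and column leaves {diamond, square, hexagon, circle}.
Row 7, column 1: eliminating its row and column leaves {cross, triangle, star}.
Row 7, column 2: eliminating its row and column leaves {cross, triangle, diamond, hexagon, star}.
Row 7, column 3: eliminating its row and column leaves {diamond, hexagon, star}.
Row 7, column 4: eliminating its row and column leaves {triangle, diamond, hexagon}.
Row 7, column 5: eliminating its row and column leaves {cross, diamond, hexagon}.
Enumerating the assignments across these blanks that avoid any row or column repeat gives 20 completions.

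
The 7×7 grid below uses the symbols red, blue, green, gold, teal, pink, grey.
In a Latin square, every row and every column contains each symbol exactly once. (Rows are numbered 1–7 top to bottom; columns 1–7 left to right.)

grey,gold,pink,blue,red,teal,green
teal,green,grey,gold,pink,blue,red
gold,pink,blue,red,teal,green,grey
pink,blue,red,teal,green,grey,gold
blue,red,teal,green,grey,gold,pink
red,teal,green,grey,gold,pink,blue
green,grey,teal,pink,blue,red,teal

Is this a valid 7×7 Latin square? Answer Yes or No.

No

Column 3 contains teal twice (at rows 5 and 7), so it is not a permutation.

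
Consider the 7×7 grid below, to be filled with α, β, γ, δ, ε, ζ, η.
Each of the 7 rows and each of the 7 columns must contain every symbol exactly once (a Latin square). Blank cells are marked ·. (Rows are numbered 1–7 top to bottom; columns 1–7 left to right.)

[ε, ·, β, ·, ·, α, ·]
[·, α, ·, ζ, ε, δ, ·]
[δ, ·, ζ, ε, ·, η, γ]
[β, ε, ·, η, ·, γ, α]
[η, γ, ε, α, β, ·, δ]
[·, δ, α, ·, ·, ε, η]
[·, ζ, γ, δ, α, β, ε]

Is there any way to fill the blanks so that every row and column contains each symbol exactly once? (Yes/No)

Row 3, column 5: row 3 together with column 5 already contain {α, β, γ, δ, ε, ζ, η} — every symbol — so nothing can go there. The grid has no valid completion.

No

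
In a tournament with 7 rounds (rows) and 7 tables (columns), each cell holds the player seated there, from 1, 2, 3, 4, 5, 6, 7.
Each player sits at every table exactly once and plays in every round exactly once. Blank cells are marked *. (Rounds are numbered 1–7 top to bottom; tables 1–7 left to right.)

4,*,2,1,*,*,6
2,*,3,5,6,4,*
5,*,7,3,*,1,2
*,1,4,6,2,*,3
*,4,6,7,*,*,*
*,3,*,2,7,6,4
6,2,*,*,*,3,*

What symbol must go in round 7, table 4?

Round 7 already has {2, 3, 6} and table 4 already has {1, 2, 3, 5, 6, 7}, so round 7, table 4 must be 4.

4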